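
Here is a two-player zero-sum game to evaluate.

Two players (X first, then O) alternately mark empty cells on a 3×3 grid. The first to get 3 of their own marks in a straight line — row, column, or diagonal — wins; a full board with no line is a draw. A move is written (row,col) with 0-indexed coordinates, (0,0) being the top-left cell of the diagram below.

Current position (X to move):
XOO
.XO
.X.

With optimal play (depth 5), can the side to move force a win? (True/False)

[XOO/.XO/.X.] X move#1: (1,0):-1/XOO/XXO/.X., (2,0):-1/XOO/.XO/XX., (2,2):+1/XOO/.XO/.XX*
[XOO/.XO/.XX] end (terminal -1, O#2); searched XOO/.XO/.X. to 5

X winning at [XOO/.XO/.X.]: True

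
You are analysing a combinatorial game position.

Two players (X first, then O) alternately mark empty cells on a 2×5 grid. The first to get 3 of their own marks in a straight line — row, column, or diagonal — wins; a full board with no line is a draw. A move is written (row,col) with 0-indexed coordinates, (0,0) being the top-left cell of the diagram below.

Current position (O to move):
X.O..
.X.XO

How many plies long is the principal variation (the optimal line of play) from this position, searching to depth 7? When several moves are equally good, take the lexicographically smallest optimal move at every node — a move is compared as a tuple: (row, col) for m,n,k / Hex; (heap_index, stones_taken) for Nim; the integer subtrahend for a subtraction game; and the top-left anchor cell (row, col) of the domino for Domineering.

PV length from [X.O../.X.XO]: 5 plies

p1 O@[X.O../.X.XO]: (0,1)[XOO../.X.XO]-1 (0,3)[X.OO./.X.XO]-1 (0,4)[X.O.O/.X.XO]-1 (1,0)[X.O../OX.XO]-1 (1,2)[X.O../.XOXO]+0*
p2 X@[X.O../.XOXO]: (0,1)[XXO../.XOXO]+0* (0,3)[X.OX./.XOXO]+0 (0,4)[X.O.X/.XOXO]+0 (1,0)[X.O../XXOXO]-1
p3 O@[XXO../.XOXO]: (0,3)[XXOO./.XOXO]+0* (0,4)[XXO.O/.XOXO]+0 (1,0)[XXO../OXOXO]+0
p4 X@[XXOO./.XOXO]: (0,4)[XXOOX/.XOXO]+0* (1,0)[XXOO./XXOXO]-1
p5 O@[XXOOX/.XOXO]: (1,0)[XXOOX/OXOXO]+0*
p6 X@[XXOOX/OXOXO] terminal +0; root [X.O../.X.XO] d7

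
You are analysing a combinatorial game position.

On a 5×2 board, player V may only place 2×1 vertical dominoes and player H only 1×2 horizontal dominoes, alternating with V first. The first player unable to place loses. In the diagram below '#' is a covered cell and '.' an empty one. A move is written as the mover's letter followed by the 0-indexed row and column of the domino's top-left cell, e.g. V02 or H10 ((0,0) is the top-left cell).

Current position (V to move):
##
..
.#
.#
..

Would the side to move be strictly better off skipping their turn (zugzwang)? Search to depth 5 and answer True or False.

[##/../.#/.#/..] V move#1: V10:-1/##/#./##/.#/..*, V20:-1/##/../##/##/.., V30:-1/##/../.#/##/#.
[##/#./##/.#/..] H move#2: H40:+1/##/#./##/.#/##*
[##/#./##/.#/##] end (terminal -1, V#3); searched ##/../.#/.#/.. to 5
pass branch (H moves first from the same position):
  | [##/../.#/.#/..] H move#1: H10:-1/##/##/.#/.#/..*, H40:-1/##/../.#/.#/##
  | [##/##/.#/.#/..] V move#2: V20:-1/##/##/##/##/.., V30:+1/##/##/.#/##/#.*
  | [##/##/.#/##/#.] end (terminal -1, H#3); searched ##/../.#/.#/.. to 5
V moving scores -1; V passing scores +1

zugzwang(##/../.#/.#/.., V) = True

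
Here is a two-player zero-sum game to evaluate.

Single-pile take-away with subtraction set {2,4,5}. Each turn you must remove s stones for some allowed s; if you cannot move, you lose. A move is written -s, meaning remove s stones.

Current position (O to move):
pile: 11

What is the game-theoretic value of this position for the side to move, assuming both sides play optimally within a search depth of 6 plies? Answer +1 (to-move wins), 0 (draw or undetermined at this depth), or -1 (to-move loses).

p1 O@[11]: -2[9]-1 -4[7]+1* -5[6]-1
p2 X@[7]: -2[5]-1* -4[3]-1 -5[2]-1
p3 O@[5]: -2[3]-1 -4[1]+1* -5[0]+1
p4 X@[1] terminal -1; root [11] d6

value(11, O) = +1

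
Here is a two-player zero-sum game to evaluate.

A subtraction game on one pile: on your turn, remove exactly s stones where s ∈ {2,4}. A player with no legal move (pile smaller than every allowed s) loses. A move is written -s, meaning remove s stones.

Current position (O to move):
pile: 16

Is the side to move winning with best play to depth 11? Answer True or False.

p1 O@[16]: -2[14]-1 -4[12]+1*
p2 X@[12]: -2[10]-1* -4[8]-1
p3 O@[10]: -2[8]-1 -4[6]+1*
p4 X@[6]: -2[4]-1* -4[2]-1
p5 O@[4]: -2[2]-1 -4[0]+1*
p6 X@[0] terminal -1; root [16] d11

O winning at [16]: True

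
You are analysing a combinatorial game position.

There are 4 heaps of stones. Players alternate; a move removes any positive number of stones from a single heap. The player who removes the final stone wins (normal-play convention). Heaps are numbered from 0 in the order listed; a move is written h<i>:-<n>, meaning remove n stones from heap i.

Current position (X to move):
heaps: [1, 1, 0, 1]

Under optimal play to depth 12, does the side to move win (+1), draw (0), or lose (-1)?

ply 1, X at (1,1,0,1) | h0:-1=+1→(0,1,0,1)*; h1:-1=+1→(1,0,0,1); h3:-1=+1→(1,1,0,0)
ply 2, O at (0,1,0,1) | h1:-1=-1→(0,0,0,1)*; h3:-1=-1→(0,1,0,0)
ply 3, X at (0,0,0,1) | h3:-1=+1→(0,0,0,0)*
ply 4: (0,0,0,0) is terminal -1 (O); from (1,1,0,1) depth 12

value((1,1,0,1), X) = +1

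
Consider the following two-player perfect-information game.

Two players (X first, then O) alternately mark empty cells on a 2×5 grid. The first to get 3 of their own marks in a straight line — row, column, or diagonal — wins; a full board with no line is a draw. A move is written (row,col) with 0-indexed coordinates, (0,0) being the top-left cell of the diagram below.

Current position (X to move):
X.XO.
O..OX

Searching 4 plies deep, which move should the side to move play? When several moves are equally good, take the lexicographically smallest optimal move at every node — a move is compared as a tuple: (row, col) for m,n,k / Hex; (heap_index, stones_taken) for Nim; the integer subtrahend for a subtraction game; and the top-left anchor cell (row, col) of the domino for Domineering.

[X.XO./O..OX] X move#1: (0,1):+1/XXXO./O..OX*, (0,4):+0/X.XOX/O..OX, (1,1):+0/X.XO./OX.OX, (1,2):+0/X.XO./O.XOX
[XXXO./O..OX] end (terminal -1, O#2); searched X.XO./O..OX to 4

X's best at [X.XO./O..OX]: (0,1)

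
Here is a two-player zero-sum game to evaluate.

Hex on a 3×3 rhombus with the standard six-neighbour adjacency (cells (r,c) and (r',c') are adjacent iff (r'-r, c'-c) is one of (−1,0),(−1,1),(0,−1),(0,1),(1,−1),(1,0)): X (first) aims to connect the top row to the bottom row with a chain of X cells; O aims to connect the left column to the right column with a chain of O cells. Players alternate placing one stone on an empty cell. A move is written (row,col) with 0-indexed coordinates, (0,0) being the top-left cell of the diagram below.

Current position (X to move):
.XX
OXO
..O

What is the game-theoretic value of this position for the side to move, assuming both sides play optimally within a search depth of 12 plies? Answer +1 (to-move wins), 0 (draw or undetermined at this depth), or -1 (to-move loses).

value(.XX/OXO/..O, X) = +1

ply 1, X at .XX/OXO/..O | (0,0)=+1→XXX/OXO/..O*; (2,0)=+1→.XX/OXO/X.O; (2,1)=+1→.XX/OXO/.XO
ply 2, O at XXX/OXO/..O | (2,0)=-1→XXX/OXO/O.O*; (2,1)=-1→XXX/OXO/.OO
ply 3, X at XXX/OXO/O.O | (2,1)=+1→XXX/OXO/OXO*
ply 4: XXX/OXO/OXO is terminal -1 (O); from .XX/OXO/..O depth 12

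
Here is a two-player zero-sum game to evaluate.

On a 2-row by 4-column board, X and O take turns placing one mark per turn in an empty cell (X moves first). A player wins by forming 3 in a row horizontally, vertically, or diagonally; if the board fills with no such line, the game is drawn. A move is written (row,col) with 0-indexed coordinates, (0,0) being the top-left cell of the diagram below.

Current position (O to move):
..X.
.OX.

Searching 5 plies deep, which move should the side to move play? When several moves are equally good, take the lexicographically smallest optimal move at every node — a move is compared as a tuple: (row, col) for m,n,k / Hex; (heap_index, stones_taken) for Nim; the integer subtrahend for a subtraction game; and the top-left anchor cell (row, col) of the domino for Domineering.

O's best at [..X./.OX.]: (0,0)

ply 1, O at ..X./.OX. | (0,0)=+0→O.X./.OX.*; (0,1)=+0→.OX./.OX.; (0,3)=+0→..XO/.OX.; (1,0)=-1→..X./OOX.; (1,3)=-1→..X./.OXO
ply 2, X at O.X./.OX. | (0,1)=+0→OXX./.OX.*; (0,3)=+0→O.XX/.OX.; (1,0)=+0→O.X./XOX.; (1,3)=+0→O.X./.OXX
ply 3, O at OXX./.OX. | (0,3)=+0→OXXO/.OX.*; (1,0)=-1→OXX./OOX.; (1,3)=-1→OXX./.OXO
ply 4, X at OXXO/.OX. | (1,0)=+0→OXXO/XOX.*; (1,3)=+0→OXXO/.OXX
ply 5, O at OXXO/XOX. | (1,3)=+0→OXXO/XOXO*
ply 6: OXXO/XOXO is terminal +0 (X); from ..X./.OX. depth 5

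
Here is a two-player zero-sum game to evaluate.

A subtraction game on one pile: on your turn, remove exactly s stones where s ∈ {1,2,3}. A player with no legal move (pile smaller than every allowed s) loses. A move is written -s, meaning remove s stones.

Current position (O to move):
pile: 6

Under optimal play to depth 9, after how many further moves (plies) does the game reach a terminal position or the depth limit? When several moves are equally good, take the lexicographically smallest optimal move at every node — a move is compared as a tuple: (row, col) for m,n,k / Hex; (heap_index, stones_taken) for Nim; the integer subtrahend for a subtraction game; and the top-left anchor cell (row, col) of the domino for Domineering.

PV length from [6]: 3 plies

ply 1, O at 6 | -1=-1→5; -2=+1→4*; -3=-1→3
ply 2, X at 4 | -1=-1→3*; -2=-1→2; -3=-1→1
ply 3, O at 3 | -1=-1→2; -2=-1→1; -3=+1→0*
ply 4: 0 is terminal -1 (X); from 6 depth 9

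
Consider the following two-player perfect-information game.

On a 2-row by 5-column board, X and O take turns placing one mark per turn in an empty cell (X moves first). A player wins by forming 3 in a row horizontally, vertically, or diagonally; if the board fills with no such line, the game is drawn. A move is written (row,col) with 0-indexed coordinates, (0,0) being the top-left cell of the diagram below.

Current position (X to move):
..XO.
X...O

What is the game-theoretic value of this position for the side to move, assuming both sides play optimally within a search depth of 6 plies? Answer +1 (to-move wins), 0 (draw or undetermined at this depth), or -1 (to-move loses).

value(..XO./X...O, X) = 0

[..XO./X...O] X move#1: (0,0):+0/X.XO./X...O*, (0,1):+0/.XXO./X...O, (0,4):+0/..XOX/X...O, (1,1):+0/..XO./XX..O, (1,2):+0/..XO./X.X.O, (1,3):+0/..XO./X..XO
[X.XO./X...O] O move#2: (0,1):+0/XOXO./X...O*, (0,4):-1/X.XOO/X...O, (1,1):-1/X.XO./XO..O, (1,2):-1/X.XO./X.O.O, (1,3):-1/X.XO./X..OO
[XOXO./X...O] X move#3: (0,4):+0/XOXOX/X...O*, (1,1):+0/XOXO./XX..O, (1,2):+0/XOXO./X.X.O, (1,3):+0/XOXO./X..XO
[XOXOX/X...O] O move#4: (1,1):+0/XOXOX/XO..O*, (1,2):+0/XOXOX/X.O.O, (1,3):+0/XOXOX/X..OO
[XOXOX/XO..O] X move#5: (1,2):+0/XOXOX/XOX.O*, (1,3):+0/XOXOX/XO.XO
[XOXOX/XOX.O] O move#6: (1,3):+0/XOXOX/XOXOO*
[XOXOX/XOXOO] end (terminal +0, X#7); searched ..XO./X...O to 6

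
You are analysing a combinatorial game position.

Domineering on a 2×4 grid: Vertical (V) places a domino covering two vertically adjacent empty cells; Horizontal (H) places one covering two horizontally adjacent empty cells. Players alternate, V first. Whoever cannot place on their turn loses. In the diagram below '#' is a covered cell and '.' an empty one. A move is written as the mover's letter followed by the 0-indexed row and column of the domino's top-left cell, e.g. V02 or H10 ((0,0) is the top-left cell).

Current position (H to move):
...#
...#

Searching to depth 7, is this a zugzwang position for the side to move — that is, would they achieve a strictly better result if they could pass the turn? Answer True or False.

[...#/...#] H move#1: H00:+1/##.#/...#*, H01:+1/.###/...#, H10:+1/...#/##.#, H11:+1/...#/.###
[##.#/...#] V move#2: V02:-1/####/..##*
[####/..##] H move#3: H10:+1/####/####*
[####/####] end (terminal -1, V#4); searched ...#/...# to 7
if H skipped the turn, V would face:
~ [...#/...#] V move#1: V00:-1/#..#/#..#, V01:+1/.#.#/.#.#*, V02:-1/..##/..##
~ [.#.#/.#.#] end (terminal -1, H#2); searched ...#/...# to 7
compare (H): move=+1 vs pass=-1

zugzwang(...#/...#, H) = False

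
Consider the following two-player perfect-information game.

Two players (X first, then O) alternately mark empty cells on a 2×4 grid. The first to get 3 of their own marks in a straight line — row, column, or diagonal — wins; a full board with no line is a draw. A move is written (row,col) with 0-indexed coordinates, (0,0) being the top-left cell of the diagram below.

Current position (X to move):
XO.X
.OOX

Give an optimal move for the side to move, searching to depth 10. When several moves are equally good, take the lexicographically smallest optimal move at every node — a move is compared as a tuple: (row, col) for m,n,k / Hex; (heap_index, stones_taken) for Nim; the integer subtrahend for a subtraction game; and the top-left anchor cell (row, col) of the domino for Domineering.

X's best at [XO.X/.OOX]: (1,0)

[XO.X/.OOX] X move#1: (0,2):-1/XOXX/.OOX, (1,0):+0/XO.X/XOOX*
[XO.X/XOOX] O move#2: (0,2):+0/XOOX/XOOX*
[XOOX/XOOX] end (terminal +0, X#3); searched XO.X/.OOX to 10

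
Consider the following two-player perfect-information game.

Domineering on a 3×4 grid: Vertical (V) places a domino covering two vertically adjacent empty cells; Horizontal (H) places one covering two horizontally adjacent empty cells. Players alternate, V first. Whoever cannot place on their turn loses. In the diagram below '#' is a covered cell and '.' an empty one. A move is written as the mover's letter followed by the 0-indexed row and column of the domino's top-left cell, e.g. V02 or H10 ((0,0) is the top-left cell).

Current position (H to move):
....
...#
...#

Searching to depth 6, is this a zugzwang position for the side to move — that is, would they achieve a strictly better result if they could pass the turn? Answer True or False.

zugzwang(..../...#/...#, H) = False

p1 H@[..../...#/...#]: H00[##../...#/...#]-1 H01[.##./...#/...#]-1 H02[..##/...#/...#]-1 H10[..../##.#/...#]+1* H11[..../.###/...#]+1 H20[..../...#/##.#]-1 H21[..../...#/.###]-1
p2 V@[..../##.#/...#]: V02[..#./####/...#]-1* V12[..../####/..##]-1
p3 H@[..#./####/...#]: H00[###./####/...#]+1* H20[..#./####/##.#]+1 H21[..#./####/.###]+1
p4 V@[###./####/...#] terminal -1; root [..../...#/...#] d6
pass branch (V moves first from the same position):
  | p1 V@[..../...#/...#]: V00[#.../#..#/...#]-1 V01[.#../.#.#/...#]+1* V02[..#./..##/...#]-1 V10[..../#..#/#..#]-1 V11[..../.#.#/.#.#]+1 V12[..../..##/..##]-1
  | p2 H@[.#../.#.#/...#]: H02[.###/.#.#/...#]-1* H20[.#../.#.#/##.#]-1 H21[.#../.#.#/.###]-1
  | p3 V@[.###/.#.#/...#]: V00[####/##.#/...#]-1 V10[.###/##.#/#..#]-1 V12[.###/.###/..##]+1*
  | p4 H@[.###/.###/..##]: H20[.###/.###/####]-1*
  | p5 V@[.###/.###/####]: V00[####/####/####]+1*
  | p6 H@[####/####/####] terminal -1; root [..../...#/...#] d6
H moving scores +1; H passing scores -1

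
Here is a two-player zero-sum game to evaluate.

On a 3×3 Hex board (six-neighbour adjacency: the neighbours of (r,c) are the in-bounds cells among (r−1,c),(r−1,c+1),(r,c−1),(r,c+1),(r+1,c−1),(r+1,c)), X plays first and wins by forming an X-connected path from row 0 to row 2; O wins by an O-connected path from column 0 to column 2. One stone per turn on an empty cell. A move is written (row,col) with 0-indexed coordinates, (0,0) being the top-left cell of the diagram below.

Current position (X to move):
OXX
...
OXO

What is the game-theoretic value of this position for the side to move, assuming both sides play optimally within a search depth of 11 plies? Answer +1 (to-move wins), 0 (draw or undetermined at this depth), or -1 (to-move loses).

value(OXX/.../OXO, X) = +1

ply 1, X at OXX/.../OXO | (1,0)=+1→OXX/X../OXO*; (1,1)=+1→OXX/.X./OXO; (1,2)=+1→OXX/..X/OXO
ply 2, O at OXX/X../OXO | (1,1)=-1→OXX/XO./OXO*; (1,2)=-1→OXX/X.O/OXO
ply 3, X at OXX/XO./OXO | (1,2)=+1→OXX/XOX/OXO*
ply 4: OXX/XOX/OXO is terminal -1 (O); from OXX/.../OXO depth 11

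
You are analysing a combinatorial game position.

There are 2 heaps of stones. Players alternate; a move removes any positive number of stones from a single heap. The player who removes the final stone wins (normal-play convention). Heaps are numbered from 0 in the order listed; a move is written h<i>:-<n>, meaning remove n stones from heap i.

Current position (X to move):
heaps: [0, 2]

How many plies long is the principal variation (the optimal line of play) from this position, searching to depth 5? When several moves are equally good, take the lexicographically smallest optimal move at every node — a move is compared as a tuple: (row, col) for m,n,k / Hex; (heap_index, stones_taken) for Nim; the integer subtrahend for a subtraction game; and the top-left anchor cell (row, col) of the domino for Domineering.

PV length from [(0,2)]: 1 ply

p1 X@[(0,2)]: h1:-1[(0,1)]-1 h1:-2[(0,0)]+1*
p2 O@[(0,0)] terminal -1; root [(0,2)] d5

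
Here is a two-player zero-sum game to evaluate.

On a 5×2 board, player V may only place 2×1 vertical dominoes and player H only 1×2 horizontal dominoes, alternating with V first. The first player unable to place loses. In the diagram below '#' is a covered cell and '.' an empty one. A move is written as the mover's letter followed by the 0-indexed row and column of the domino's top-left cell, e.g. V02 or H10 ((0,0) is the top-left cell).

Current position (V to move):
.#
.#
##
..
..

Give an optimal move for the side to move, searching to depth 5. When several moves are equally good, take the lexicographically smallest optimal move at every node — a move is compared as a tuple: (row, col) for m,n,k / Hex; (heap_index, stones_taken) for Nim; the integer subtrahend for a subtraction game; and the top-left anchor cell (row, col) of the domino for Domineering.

[.#/.#/##/../..] V move#1: V00:-1/##/##/##/../.., V30:+1/.#/.#/##/#./#.*, V31:+1/.#/.#/##/.#/.#
[.#/.#/##/#./#.] end (terminal -1, H#2); searched .#/.#/##/../.. to 5

V's best at [.#/.#/##/../..]: V30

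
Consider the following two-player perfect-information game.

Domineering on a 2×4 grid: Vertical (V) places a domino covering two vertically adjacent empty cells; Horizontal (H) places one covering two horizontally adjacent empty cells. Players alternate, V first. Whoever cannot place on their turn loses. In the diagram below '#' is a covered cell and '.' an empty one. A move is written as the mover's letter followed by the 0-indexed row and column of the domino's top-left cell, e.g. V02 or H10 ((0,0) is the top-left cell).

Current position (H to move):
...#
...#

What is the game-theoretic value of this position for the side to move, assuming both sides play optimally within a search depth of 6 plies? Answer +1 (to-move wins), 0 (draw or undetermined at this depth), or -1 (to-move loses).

p1 H@[...#/...#]: H00[##.#/...#]+1* H01[.###/...#]+1 H10[...#/##.#]+1 H11[...#/.###]+1
p2 V@[##.#/...#]: V02[####/..##]-1*
p3 H@[####/..##]: H10[####/####]+1*
p4 V@[####/####] terminal -1; root [...#/...#] d6

value(...#/...#, H) = +1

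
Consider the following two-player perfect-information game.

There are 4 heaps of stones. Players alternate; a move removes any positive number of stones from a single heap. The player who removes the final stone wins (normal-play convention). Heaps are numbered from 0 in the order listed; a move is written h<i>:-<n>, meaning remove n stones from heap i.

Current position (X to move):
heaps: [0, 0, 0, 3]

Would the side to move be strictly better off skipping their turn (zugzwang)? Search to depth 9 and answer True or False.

zugzwang((0,0,0,3), X) = False

ply 1, X at (0,0,0,3) | h3:-1=-1→(0,0,0,2); h3:-2=-1→(0,0,0,1); h3:-3=+1→(0,0,0,0)*
ply 2: (0,0,0,0) is terminal -1 (O); from (0,0,0,3) depth 9
if X skipped the turn, O would face:
~ ply 1, O at (0,0,0,3) | h3:-1=-1→(0,0,0,2); h3:-2=-1→(0,0,0,1); h3:-3=+1→(0,0,0,0)*
~ ply 2: (0,0,0,0) is terminal -1 (X); from (0,0,0,3) depth 9
compare (X): move=+1 vs pass=-1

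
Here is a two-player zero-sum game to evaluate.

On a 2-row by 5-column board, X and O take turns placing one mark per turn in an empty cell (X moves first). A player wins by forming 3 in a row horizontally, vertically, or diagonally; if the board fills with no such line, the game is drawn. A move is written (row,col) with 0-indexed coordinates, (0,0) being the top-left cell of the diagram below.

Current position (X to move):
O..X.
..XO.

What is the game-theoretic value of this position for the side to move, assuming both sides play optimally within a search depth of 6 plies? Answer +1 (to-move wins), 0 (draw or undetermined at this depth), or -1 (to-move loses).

p1 X@[O..X./..XO.]: (0,1)[OX.X./..XO.]+0 (0,2)[O.XX./..XO.]+1* (0,4)[O..XX/..XO.]+0 (1,0)[O..X./X.XO.]+1 (1,1)[O..X./.XXO.]+1 (1,4)[O..X./..XOX]+0
p2 O@[O.XX./..XO.]: (0,1)[OOXX./..XO.]-1* (0,4)[O.XXO/..XO.]-1 (1,0)[O.XX./O.XO.]-1 (1,1)[O.XX./.OXO.]-1 (1,4)[O.XX./..XOO]-1
p3 X@[OOXX./..XO.]: (0,4)[OOXXX/..XO.]+1* (1,0)[OOXX./X.XO.]+1 (1,1)[OOXX./.XXO.]+1 (1,4)[OOXX./..XOX]+0
p4 O@[OOXXX/..XO.] terminal -1; root [O..X./..XO.] d6

value(O..X./..XO., X) = +1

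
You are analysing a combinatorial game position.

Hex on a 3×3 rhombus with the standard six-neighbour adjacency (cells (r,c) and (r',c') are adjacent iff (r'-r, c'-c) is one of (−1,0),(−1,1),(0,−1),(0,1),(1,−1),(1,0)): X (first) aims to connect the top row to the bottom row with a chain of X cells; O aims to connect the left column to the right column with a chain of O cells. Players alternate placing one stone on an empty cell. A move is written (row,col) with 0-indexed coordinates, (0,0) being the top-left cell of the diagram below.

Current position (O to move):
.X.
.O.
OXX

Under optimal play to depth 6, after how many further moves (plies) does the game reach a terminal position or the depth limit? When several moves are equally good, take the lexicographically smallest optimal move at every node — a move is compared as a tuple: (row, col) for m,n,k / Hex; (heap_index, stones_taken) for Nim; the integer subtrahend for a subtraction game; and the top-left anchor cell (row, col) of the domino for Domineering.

PV length from [.X./.O./OXX]: 3 plies

[.X./.O./OXX] O move#1: (0,0):+1/OX./.O./OXX*, (0,2):+1/.XO/.O./OXX, (1,0):+1/.X./OO./OXX, (1,2):+1/.X./.OO/OXX
[OX./.O./OXX] X move#2: (0,2):-1/OXX/.O./OXX*, (1,0):-1/OX./XO./OXX, (1,2):-1/OX./.OX/OXX
[OXX/.O./OXX] O move#3: (1,0):-1/OXX/OO./OXX, (1,2):+1/OXX/.OO/OXX*
[OXX/.OO/OXX] end (terminal -1, X#4); searched .X./.O./OXX to 6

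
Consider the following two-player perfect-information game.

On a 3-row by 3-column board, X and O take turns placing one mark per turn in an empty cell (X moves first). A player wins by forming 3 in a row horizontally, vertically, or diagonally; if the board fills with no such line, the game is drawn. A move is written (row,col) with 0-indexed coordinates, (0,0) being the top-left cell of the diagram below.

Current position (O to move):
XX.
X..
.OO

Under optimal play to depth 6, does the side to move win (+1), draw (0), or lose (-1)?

value(XX./X../.OO, O) = +1

p1 O@[XX./X../.OO]: (0,2)[XXO/X../.OO]-1 (1,1)[XX./XO./.OO]-1 (1,2)[XX./X.O/.OO]-1 (2,0)[XX./X../OOO]+1*
p2 X@[XX./X../OOO] terminal -1; root [XX./X../.OO] d6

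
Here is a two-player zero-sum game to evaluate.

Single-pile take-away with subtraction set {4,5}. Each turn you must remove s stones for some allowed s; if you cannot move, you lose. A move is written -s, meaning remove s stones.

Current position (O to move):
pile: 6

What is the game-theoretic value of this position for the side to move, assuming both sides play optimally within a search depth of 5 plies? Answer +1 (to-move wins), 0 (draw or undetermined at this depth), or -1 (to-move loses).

value(6, O) = +1

p1 O@[6]: -4[2]+1* -5[1]+1
p2 X@[2] terminal -1; root [6] d5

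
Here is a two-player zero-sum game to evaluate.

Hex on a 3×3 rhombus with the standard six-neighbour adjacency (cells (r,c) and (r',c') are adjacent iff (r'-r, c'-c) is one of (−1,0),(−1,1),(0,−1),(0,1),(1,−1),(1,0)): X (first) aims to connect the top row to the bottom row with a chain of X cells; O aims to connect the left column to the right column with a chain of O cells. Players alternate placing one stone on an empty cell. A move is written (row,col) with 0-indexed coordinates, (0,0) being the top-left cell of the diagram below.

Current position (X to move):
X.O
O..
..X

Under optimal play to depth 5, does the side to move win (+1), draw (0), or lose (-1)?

value(X.O/O../..X, X) = -1

ply 1, X at X.O/O../..X | (0,1)=-1→XXO/O../..X*; (1,1)=-1→X.O/OX./..X; (1,2)=-1→X.O/O.X/..X; (2,0)=-1→X.O/O../X.X; (2,1)=-1→X.O/O../.XX
ply 2, O at XXO/O../..X | (1,1)=+1→XXO/OO./..X*; (1,2)=-1→XXO/O.O/..X; (2,0)=-1→XXO/O../O.X; (2,1)=-1→XXO/O../.OX
ply 3: XXO/OO./..X is terminal -1 (X); from X.O/O../..X depth 5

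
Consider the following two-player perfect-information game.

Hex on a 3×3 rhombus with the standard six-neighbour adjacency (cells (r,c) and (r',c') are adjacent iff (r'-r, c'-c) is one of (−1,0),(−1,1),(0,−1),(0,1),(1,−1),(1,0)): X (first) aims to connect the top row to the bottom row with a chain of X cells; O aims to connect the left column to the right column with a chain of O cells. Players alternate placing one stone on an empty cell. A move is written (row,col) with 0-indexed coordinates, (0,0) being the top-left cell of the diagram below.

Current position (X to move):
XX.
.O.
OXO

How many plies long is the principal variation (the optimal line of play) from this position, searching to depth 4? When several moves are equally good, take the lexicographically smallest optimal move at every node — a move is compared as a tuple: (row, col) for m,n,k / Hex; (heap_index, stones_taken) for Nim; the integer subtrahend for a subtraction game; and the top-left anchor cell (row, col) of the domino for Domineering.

PV length from [XX./.O./OXO]: 2 plies

p1 X@[XX./.O./OXO]: (0,2)[XXX/.O./OXO]-1* (1,0)[XX./XO./OXO]-1 (1,2)[XX./.OX/OXO]-1
p2 O@[XXX/.O./OXO]: (1,0)[XXX/OO./OXO]-1 (1,2)[XXX/.OO/OXO]+1*
p3 X@[XXX/.OO/OXO] terminal -1; root [XX./.O./OXO] d4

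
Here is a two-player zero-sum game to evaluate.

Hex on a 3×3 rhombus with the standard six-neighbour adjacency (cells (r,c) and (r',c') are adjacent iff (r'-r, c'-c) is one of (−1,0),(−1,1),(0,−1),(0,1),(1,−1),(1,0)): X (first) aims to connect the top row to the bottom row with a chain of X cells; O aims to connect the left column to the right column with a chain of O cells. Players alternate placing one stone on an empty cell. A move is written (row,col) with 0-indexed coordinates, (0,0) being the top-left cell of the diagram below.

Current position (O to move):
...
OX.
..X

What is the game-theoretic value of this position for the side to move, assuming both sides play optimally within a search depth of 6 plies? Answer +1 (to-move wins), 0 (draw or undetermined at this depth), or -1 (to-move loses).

p1 O@[.../OX./..X]: (0,0)[O../OX./..X]-1* (0,1)[.O./OX./..X]-1 (0,2)[..O/OX./..X]-1 (1,2)[.../OXO/..X]-1 (2,0)[.../OX./O.X]-1 (2,1)[.../OX./.OX]-1
p2 X@[O../OX./..X]: (0,1)[OX./OX./..X]+1* (0,2)[O.X/OX./..X]+1 (1,2)[O../OXX/..X]+1 (2,0)[O../OX./X.X]+1 (2,1)[O../OX./.XX]+1
p3 O@[OX./OX./..X]: (0,2)[OXO/OX./..X]-1* (1,2)[OX./OXO/..X]-1 (2,0)[OX./OX./O.X]-1 (2,1)[OX./OX./.OX]-1
p4 X@[OXO/OX./..X]: (1,2)[OXO/OXX/..X]+1* (2,0)[OXO/OX./X.X]+1 (2,1)[OXO/OX./.XX]+1
p5 O@[OXO/OXX/..X] terminal -1; root [.../OX./..X] d6

value(.../OX./..X, O) = -1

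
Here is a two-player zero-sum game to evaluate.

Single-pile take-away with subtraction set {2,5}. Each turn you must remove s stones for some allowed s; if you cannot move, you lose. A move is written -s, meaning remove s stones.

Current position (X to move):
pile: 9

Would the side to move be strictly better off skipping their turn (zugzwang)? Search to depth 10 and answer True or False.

ply 1, X at 9 | -2=+1→7*; -5=+1→4
ply 2, O at 7 | -2=-1→5*; -5=-1→2
ply 3, X at 5 | -2=-1→3; -5=+1→0*
ply 4: 0 is terminal -1 (O); from 9 depth 10
pass branch (O moves first from the same position):
  | ply 1, O at 9 | -2=+1→7*; -5=+1→4
  | ply 2, X at 7 | -2=-1→5*; -5=-1→2
  | ply 3, O at 5 | -2=-1→3; -5=+1→0*
  | ply 4: 0 is terminal -1 (X); from 9 depth 10
X moving scores +1; X passing scores -1

zugzwang(9, X) = False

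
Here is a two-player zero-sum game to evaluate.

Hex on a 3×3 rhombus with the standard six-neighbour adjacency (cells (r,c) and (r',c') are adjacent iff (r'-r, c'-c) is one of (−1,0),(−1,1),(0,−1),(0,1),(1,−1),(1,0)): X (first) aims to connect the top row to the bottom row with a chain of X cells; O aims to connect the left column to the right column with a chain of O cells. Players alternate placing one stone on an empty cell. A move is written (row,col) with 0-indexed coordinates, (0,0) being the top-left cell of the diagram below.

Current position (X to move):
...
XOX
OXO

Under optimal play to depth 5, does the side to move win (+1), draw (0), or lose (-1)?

ply 1, X at .../XOX/OXO | (0,0)=-1→X../XOX/OXO; (0,1)=-1→.X./XOX/OXO; (0,2)=+1→..X/XOX/OXO*
ply 2: ..X/XOX/OXO is terminal -1 (O); from .../XOX/OXO depth 5

value(.../XOX/OXO, X) = +1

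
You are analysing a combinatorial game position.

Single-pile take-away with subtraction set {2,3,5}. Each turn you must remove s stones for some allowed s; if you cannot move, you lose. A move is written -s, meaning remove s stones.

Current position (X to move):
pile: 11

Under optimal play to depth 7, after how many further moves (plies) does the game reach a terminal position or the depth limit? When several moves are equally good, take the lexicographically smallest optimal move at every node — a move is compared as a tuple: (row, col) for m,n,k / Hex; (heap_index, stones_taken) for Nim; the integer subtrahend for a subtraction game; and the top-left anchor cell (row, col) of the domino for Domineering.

p1 X@[11]: -2[9]-1 -3[8]+1* -5[6]-1
p2 O@[8]: -2[6]-1* -3[5]-1 -5[3]-1
p3 X@[6]: -2[4]-1 -3[3]-1 -5[1]+1*
p4 O@[1] terminal -1; root [11] d7

PV length from [11]: 3 plies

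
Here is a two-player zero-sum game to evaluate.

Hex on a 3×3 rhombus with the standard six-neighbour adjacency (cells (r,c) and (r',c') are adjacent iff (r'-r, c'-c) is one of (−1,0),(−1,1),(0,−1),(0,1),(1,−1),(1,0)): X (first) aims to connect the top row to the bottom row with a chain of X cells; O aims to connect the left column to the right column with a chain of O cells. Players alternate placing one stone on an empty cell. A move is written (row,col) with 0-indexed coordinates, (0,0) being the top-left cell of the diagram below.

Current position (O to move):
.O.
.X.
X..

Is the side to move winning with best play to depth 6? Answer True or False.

ply 1, O at .O./.X./X.. | (0,0)=-1→OO./.X./X..; (0,2)=+1→.OO/.X./X..*; (1,0)=-1→.O./OX./X..; (1,2)=-1→.O./.XO/X..; (2,1)=-1→.O./.X./XO.; (2,2)=-1→.O./.X./X.O
ply 2, X at .OO/.X./X.. | (0,0)=-1→XOO/.X./X..*; (1,0)=-1→.OO/XX./X..; (1,2)=-1→.OO/.XX/X..; (2,1)=-1→.OO/.X./XX.; (2,2)=-1→.OO/.X./X.X
ply 3, O at XOO/.X./X.. | (1,0)=+1→XOO/OX./X..*; (1,2)=-1→XOO/.XO/X..; (2,1)=-1→XOO/.X./XO.; (2,2)=-1→XOO/.X./X.O
ply 4: XOO/OX./X.. is terminal -1 (X); from .O./.X./X.. depth 6

O winning at [.O./.X./X..]: True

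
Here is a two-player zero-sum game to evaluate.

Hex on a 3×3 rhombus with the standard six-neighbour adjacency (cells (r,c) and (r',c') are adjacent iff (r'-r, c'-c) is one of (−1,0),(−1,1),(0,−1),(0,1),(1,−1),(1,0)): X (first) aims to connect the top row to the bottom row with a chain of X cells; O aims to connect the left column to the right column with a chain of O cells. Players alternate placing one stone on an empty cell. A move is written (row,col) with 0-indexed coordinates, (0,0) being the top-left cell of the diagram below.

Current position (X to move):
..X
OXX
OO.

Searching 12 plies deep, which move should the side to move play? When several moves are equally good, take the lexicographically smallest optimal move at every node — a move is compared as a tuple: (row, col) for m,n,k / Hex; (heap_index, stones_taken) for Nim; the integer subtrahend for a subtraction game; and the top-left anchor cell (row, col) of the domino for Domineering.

X's best at [..X/OXX/OO.]: (2,2)

ply 1, X at ..X/OXX/OO. | (0,0)=-1→X.X/OXX/OO.; (0,1)=-1→.XX/OXX/OO.; (2,2)=+1→..X/OXX/OOX*
ply 2: ..X/OXX/OOX is terminal -1 (O); from ..X/OXX/OO. depth 12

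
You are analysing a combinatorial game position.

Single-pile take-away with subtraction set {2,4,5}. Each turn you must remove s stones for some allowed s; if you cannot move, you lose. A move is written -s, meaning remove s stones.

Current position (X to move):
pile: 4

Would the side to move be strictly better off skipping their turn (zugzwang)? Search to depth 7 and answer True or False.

zugzwang(4, X) = False

p1 X@[4]: -2[2]-1 -4[0]+1*
p2 O@[0] terminal -1; root [4] d7
if X skipped the turn, O would face:
~ p1 O@[4]: -2[2]-1 -4[0]+1*
~ p2 X@[0] terminal -1; root [4] d7
compare (X): move=+1 vs pass=-1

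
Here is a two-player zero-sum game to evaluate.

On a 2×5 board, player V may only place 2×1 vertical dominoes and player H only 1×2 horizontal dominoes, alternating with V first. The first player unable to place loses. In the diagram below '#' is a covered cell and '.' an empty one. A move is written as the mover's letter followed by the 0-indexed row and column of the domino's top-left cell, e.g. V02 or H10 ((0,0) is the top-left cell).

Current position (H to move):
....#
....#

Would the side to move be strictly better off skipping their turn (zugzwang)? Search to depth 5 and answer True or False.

zugzwang(....#/....#, H) = False

ply 1, H at ....#/....# | H00=-1→##..#/....#; H01=+1→.##.#/....#*; H02=-1→..###/....#; H10=-1→....#/##..#; H11=+1→....#/.##.#; H12=-1→....#/..###
ply 2, V at .##.#/....# | V00=-1→###.#/#...#*; V03=-1→.####/...##
ply 3, H at ###.#/#...# | H11=-1→###.#/###.#; H12=+1→###.#/#.###*
ply 4: ###.#/#.### is terminal -1 (V); from ....#/....# depth 5
if H skipped the turn, V would face:
~ ply 1, V at ....#/....# | V00=-1→#...#/#...#*; V01=-1→.#..#/.#..#; V02=-1→..#.#/..#.#; V03=-1→...##/...##
~ ply 2, H at #...#/#...# | H01=+1→###.#/#...#*; H02=+1→#.###/#...#; H11=+1→#...#/###.#; H12=+1→#...#/#.###
~ ply 3, V at ###.#/#...# | V03=-1→#####/#..##*
~ ply 4, H at #####/#..## | H11=+1→#####/#####*
~ ply 5: #####/##### is terminal -1 (V); from ....#/....# depth 5
compare (H): move=+1 vs pass=+1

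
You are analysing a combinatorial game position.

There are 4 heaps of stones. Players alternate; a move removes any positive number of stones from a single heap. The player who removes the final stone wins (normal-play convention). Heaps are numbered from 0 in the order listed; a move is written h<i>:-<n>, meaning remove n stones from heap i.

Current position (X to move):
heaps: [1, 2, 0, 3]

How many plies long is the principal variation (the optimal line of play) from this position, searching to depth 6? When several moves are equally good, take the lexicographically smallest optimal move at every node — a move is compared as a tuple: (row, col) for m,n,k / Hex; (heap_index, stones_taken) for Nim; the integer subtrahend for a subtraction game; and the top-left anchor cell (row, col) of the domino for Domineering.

PV length from [(1,2,0,3)]: 6 plies

p1 X@[(1,2,0,3)]: h0:-1[(0,2,0,3)]-1* h1:-1[(1,1,0,3)]-1 h1:-2[(1,0,0,3)]-1 h3:-1[(1,2,0,2)]-1 h3:-2[(1,2,0,1)]-1 h3:-3[(1,2,0,0)]-1
p2 O@[(0,2,0,3)]: h1:-1[(0,1,0,3)]-1 h1:-2[(0,0,0,3)]-1 h3:-1[(0,2,0,2)]+1* h3:-2[(0,2,0,1)]-1 h3:-3[(0,2,0,0)]-1
p3 X@[(0,2,0,2)]: h1:-1[(0,1,0,2)]-1* h1:-2[(0,0,0,2)]-1 h3:-1[(0,2,0,1)]-1 h3:-2[(0,2,0,0)]-1
p4 O@[(0,1,0,2)]: h1:-1[(0,0,0,2)]-1 h3:-1[(0,1,0,1)]+1* h3:-2[(0,1,0,0)]-1
p5 X@[(0,1,0,1)]: h1:-1[(0,0,0,1)]-1* h3:-1[(0,1,0,0)]-1
p6 O@[(0,0,0,1)]: h3:-1[(0,0,0,0)]+1*
p7 X@[(0,0,0,0)] terminal -1; root [(1,2,0,3)] d6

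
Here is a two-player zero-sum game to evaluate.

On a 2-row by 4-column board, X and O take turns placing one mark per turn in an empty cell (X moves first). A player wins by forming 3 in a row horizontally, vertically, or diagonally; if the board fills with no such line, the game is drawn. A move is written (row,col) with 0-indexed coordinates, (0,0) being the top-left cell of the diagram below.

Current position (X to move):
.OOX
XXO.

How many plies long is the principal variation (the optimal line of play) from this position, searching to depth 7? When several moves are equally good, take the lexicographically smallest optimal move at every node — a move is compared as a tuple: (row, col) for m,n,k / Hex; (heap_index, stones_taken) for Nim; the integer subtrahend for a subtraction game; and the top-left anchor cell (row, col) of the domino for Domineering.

PV length from [.OOX/XXO.]: 2 plies

p1 X@[.OOX/XXO.]: (0,0)[XOOX/XXO.]+0* (1,3)[.OOX/XXOX]-1
p2 O@[XOOX/XXO.]: (1,3)[XOOX/XXOO]+0*
p3 X@[XOOX/XXOO] terminal +0; root [.OOX/XXO.] d7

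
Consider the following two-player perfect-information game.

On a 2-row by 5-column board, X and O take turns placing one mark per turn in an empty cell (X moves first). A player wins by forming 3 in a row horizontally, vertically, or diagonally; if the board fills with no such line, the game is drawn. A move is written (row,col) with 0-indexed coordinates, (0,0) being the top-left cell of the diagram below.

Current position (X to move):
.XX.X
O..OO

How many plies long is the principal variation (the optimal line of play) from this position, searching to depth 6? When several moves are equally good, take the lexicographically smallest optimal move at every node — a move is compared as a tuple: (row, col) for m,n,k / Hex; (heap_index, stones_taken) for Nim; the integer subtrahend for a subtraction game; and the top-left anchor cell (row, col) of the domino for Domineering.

p1 X@[.XX.X/O..OO]: (0,0)[XXX.X/O..OO]+1* (0,3)[.XXXX/O..OO]+1 (1,1)[.XX.X/OX.OO]-1 (1,2)[.XX.X/O.XOO]+1
p2 O@[XXX.X/O..OO] terminal -1; root [.XX.X/O..OO] d6

PV length from [.XX.X/O..OO]: 1 ply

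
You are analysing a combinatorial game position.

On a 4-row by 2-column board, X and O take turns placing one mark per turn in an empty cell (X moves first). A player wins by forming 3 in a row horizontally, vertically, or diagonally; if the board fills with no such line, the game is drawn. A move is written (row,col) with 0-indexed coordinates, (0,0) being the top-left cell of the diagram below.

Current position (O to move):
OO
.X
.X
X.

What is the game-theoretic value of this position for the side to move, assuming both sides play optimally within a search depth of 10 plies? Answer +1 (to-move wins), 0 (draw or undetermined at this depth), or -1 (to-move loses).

p1 O@[OO/.X/.X/X.]: (1,0)[OO/OX/.X/X.]-1 (2,0)[OO/.X/OX/X.]-1 (3,1)[OO/.X/.X/XO]+0*
p2 X@[OO/.X/.X/XO]: (1,0)[OO/XX/.X/XO]+0* (2,0)[OO/.X/XX/XO]+0
p3 O@[OO/XX/.X/XO]: (2,0)[OO/XX/OX/XO]+0*
p4 X@[OO/XX/OX/XO] terminal +0; root [OO/.X/.X/X.] d10

value(OO/.X/.X/X., O) = 0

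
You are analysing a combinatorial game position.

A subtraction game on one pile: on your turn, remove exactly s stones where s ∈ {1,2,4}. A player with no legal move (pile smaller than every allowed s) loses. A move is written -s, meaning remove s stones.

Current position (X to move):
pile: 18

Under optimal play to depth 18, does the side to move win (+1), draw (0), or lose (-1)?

p1 X@[18]: -1[17]-1* -2[16]-1 -4[14]-1
p2 O@[17]: -1[16]-1 -2[15]+1* -4[13]-1
p3 X@[15]: -1[14]-1* -2[13]-1 -4[11]-1
p4 O@[14]: -1[13]-1 -2[12]+1* -4[10]-1
p5 X@[12]: -1[11]-1* -2[10]-1 -4[8]-1
p6 O@[11]: -1[10]-1 -2[9]+1* -4[7]-1
p7 X@[9]: -1[8]-1* -2[7]-1 -4[5]-1
p8 O@[8]: -1[7]-1 -2[6]+1* -4[4]-1
p9 X@[6]: -1[5]-1* -2[4]-1 -4[2]-1
p10 O@[5]: -1[4]-1 -2[3]+1* -4[1]-1
p11 X@[3]: -1[2]-1* -2[1]-1
p12 O@[2]: -1[1]-1 -2[0]+1*
p13 X@[0] terminal -1; root [18] d18

value(18, X) = -1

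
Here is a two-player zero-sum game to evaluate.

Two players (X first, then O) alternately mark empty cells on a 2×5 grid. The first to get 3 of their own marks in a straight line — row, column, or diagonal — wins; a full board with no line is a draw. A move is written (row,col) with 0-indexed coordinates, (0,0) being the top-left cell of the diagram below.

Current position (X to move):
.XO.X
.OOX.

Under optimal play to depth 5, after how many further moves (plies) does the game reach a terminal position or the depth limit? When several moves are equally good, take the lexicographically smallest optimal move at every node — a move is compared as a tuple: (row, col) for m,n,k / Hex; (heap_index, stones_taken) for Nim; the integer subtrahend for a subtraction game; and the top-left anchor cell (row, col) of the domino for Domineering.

PV length from [.XO.X/.OOX.]: 4 plies

[.XO.X/.OOX.] X move#1: (0,0):-1/XXO.X/.OOX., (0,3):-1/.XOXX/.OOX., (1,0):+0/.XO.X/XOOX.*, (1,4):-1/.XO.X/.OOXX
[.XO.X/XOOX.] O move#2: (0,0):+0/OXO.X/XOOX.*, (0,3):+0/.XOOX/XOOX., (1,4):+0/.XO.X/XOOXO
[OXO.X/XOOX.] X move#3: (0,3):+0/OXOXX/XOOX.*, (1,4):+0/OXO.X/XOOXX
[OXOXX/XOOX.] O move#4: (1,4):+0/OXOXX/XOOXO*
[OXOXX/XOOXO] end (terminal +0, X#5); searched .XO.X/.OOX. to 5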